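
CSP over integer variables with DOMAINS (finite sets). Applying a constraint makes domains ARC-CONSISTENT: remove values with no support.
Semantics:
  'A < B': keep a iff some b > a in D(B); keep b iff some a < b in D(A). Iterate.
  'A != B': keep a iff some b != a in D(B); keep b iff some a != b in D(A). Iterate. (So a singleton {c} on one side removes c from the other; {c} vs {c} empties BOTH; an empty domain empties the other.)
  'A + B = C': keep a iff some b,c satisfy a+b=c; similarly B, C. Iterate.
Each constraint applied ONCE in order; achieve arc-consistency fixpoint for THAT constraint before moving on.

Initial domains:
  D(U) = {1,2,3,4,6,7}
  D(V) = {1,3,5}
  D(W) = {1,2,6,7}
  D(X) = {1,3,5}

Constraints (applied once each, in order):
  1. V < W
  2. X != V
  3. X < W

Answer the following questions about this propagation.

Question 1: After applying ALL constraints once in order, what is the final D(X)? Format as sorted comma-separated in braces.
Constraint 1 (V < W) on D(V)={1,3,5} D(W)={1,2,6,7}: W {1,2,6,7}->{2,6,7}
Constraint 2 (X != V) on D(X)={1,3,5} D(V)={1,3,5}: no change
Constraint 3 (X < W) on D(X)={1,3,5} D(W)={2,6,7}: no change
So after all 3 constraints: D(X) = {1,3,5}

Answer: {1,3,5}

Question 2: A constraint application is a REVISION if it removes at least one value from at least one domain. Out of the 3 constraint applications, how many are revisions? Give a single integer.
Constraint 1 (V < W) on D(V)={1,3,5} D(W)={1,2,6,7}: W {1,2,6,7}->{2,6,7} => REVISION
Constraint 2 (X != V) on D(X)={1,3,5} D(V)={1,3,5}: no change => not a revision
Constraint 3 (X < W) on D(X)={1,3,5} D(W)={2,6,7}: no change => not a revision
Total revisions = 1

Answer: 1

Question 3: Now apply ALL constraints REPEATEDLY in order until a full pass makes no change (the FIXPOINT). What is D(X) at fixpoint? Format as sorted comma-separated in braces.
Answer: {1,3,5}

Derivation:
pass 0 (initial): D(X)={1,3,5}
pass 1: W {1,2,6,7}->{2,6,7}
pass 2: no change
Fixpoint after 2 passes: D(X) = {1,3,5}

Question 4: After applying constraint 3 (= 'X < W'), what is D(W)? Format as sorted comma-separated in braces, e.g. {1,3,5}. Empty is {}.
Answer: {2,6,7}

Derivation:
Constraint 1 (V < W) on D(V)={1,3,5} D(W)={1,2,6,7}: W {1,2,6,7}->{2,6,7}
Constraint 2 (X != V) on D(X)={1,3,5} D(V)={1,3,5}: no change
Constraint 3 (X < W) on D(X)={1,3,5} D(W)={2,6,7}: no change
So after constraint 3: D(W) = {2,6,7}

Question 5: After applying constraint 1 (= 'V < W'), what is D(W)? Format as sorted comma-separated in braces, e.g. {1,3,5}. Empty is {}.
Constraint 1 (V < W) on D(V)={1,3,5} D(W)={1,2,6,7}: W {1,2,6,7}->{2,6,7}
So after constraint 1: D(W) = {2,6,7}

Answer: {2,6,7}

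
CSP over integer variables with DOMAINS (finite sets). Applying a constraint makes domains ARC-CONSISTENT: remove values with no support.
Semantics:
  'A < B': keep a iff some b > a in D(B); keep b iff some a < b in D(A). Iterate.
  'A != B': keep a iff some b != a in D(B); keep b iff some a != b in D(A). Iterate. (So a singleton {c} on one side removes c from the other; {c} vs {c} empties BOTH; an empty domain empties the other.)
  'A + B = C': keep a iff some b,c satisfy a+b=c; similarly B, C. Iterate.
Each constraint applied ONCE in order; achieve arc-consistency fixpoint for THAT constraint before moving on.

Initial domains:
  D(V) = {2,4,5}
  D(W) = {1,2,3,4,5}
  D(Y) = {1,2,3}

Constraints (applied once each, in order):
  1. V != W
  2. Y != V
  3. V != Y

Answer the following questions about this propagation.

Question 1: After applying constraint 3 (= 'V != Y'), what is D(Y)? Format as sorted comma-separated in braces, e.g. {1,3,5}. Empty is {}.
Constraint 1 (V != W) on D(V)={2,4,5} D(W)={1,2,3,4,5}: no change
Constraint 2 (Y != V) on D(Y)={1,2,3} D(V)={2,4,5}: no change
Constraint 3 (V != Y) on D(V)={2,4,5} D(Y)={1,2,3}: no change
So after constraint 3: D(Y) = {1,2,3}

Answer: {1,2,3}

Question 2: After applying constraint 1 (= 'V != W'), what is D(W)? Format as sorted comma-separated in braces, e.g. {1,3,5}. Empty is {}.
Constraint 1 (V != W) on D(V)={2,4,5} D(W)={1,2,3,4,5}: no change
So after constraint 1: D(W) = {1,2,3,4,5}

Answer: {1,2,3,4,5}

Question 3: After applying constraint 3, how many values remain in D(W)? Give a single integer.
Constraint 1 (V != W) on D(V)={2,4,5} D(W)={1,2,3,4,5}: no change
Constraint 2 (Y != V) on D(Y)={1,2,3} D(V)={2,4,5}: no change
Constraint 3 (V != Y) on D(V)={2,4,5} D(Y)={1,2,3}: no change
So after constraint 3: D(W)={1,2,3,4,5}, size = 5

Answer: 5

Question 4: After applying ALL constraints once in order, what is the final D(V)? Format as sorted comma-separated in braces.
Constraint 1 (V != W) on D(V)={2,4,5} D(W)={1,2,3,4,5}: no change
Constraint 2 (Y != V) on D(Y)={1,2,3} D(V)={2,4,5}: no change
Constraint 3 (V != Y) on D(V)={2,4,5} D(Y)={1,2,3}: no change
So after all 3 constraints: D(V) = {2,4,5}

Answer: {2,4,5}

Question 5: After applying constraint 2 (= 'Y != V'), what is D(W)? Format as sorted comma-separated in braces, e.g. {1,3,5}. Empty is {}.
Constraint 1 (V != W) on D(V)={2,4,5} D(W)={1,2,3,4,5}: no change
Constraint 2 (Y != V) on D(Y)={1,2,3} D(V)={2,4,5}: no change
So after constraint 2: D(W) = {1,2,3,4,5}

Answer: {1,2,3,4,5}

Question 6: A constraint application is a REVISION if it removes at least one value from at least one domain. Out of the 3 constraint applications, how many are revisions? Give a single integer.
Constraint 1 (V != W) on D(V)={2,4,5} D(W)={1,2,3,4,5}: no change => not a revision
Constraint 2 (Y != V) on D(Y)={1,2,3} D(V)={2,4,5}: no change => not a revision
Constraint 3 (V != Y) on D(V)={2,4,5} D(Y)={1,2,3}: no change => not a revision
Total revisions = 0

Answer: 0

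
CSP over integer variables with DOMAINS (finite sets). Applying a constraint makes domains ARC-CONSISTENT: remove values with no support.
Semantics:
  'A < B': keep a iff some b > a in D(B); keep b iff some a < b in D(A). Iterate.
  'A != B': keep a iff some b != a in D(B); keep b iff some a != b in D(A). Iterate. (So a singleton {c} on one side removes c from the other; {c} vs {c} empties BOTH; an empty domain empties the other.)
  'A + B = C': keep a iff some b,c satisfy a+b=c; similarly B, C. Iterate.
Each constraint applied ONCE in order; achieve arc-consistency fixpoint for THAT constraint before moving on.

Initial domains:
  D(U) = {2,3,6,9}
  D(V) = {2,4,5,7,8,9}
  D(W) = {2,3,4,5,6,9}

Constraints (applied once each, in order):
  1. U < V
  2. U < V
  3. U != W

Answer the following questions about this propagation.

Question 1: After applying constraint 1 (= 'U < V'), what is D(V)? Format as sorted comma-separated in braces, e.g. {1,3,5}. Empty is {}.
Answer: {4,5,7,8,9}

Derivation:
Constraint 1 (U < V) on D(U)={2,3,6,9} D(V)={2,4,5,7,8,9}: U {2,3,6,9}->{2,3,6}; V {2,4,5,7,8,9}->{4,5,7,8,9}
So after constraint 1: D(V) = {4,5,7,8,9}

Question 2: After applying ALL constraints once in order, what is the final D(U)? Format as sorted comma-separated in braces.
Constraint 1 (U < V) on D(U)={2,3,6,9} D(V)={2,4,5,7,8,9}: U {2,3,6,9}->{2,3,6}; V {2,4,5,7,8,9}->{4,5,7,8,9}
Constraint 2 (U < V) on D(U)={2,3,6} D(V)={4,5,7,8,9}: no change
Constraint 3 (U != W) on D(U)={2,3,6} D(W)={2,3,4,5,6,9}: no change
So after all 3 constraints: D(U) = {2,3,6}

Answer: {2,3,6}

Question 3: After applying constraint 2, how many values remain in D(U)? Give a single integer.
Constraint 1 (U < V) on D(U)={2,3,6,9} D(V)={2,4,5,7,8,9}: U {2,3,6,9}->{2,3,6}; V {2,4,5,7,8,9}->{4,5,7,8,9}
Constraint 2 (U < V) on D(U)={2,3,6} D(V)={4,5,7,8,9}: no change
So after constraint 2: D(U)={2,3,6}, size = 3

Answer: 3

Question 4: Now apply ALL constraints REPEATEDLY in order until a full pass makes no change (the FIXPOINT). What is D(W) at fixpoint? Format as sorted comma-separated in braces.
pass 0 (initial): D(W)={2,3,4,5,6,9}
pass 1: U {2,3,6,9}->{2,3,6}; V {2,4,5,7,8,9}->{4,5,7,8,9}
pass 2: no change
Fixpoint after 2 passes: D(W) = {2,3,4,5,6,9}

Answer: {2,3,4,5,6,9}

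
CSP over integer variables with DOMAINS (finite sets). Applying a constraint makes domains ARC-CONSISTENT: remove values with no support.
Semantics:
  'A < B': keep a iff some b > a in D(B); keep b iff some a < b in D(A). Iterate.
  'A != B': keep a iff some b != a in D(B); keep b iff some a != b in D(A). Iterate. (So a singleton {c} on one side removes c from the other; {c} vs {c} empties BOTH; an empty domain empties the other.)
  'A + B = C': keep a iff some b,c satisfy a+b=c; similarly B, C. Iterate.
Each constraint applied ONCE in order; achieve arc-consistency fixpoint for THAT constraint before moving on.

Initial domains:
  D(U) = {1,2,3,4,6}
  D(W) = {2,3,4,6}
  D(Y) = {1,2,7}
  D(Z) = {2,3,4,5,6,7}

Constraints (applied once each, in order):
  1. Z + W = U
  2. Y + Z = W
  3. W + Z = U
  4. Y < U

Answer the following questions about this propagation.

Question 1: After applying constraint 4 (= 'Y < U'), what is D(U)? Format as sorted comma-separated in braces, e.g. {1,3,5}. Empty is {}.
Constraint 1 (Z + W = U) on D(Z)={2,3,4,5,6,7} D(W)={2,3,4,6} D(U)={1,2,3,4,6}: Z {2,3,4,5,6,7}->{2,3,4}; W {2,3,4,6}->{2,3,4}; U {1,2,3,4,6}->{4,6}
Constraint 2 (Y + Z = W) on D(Y)={1,2,7} D(Z)={2,3,4} D(W)={2,3,4}: Y {1,2,7}->{1,2}; Z {2,3,4}->{2,3}; W {2,3,4}->{3,4}
Constraint 3 (W + Z = U) on D(W)={3,4} D(Z)={2,3} D(U)={4,6}: U {4,6}->{6}
Constraint 4 (Y < U) on D(Y)={1,2} D(U)={6}: no change
So after constraint 4: D(U) = {6}

Answer: {6}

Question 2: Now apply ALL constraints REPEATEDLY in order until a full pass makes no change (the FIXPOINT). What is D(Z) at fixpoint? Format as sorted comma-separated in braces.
Answer: {2,3}

Derivation:
pass 0 (initial): D(Z)={2,3,4,5,6,7}
pass 1: U {1,2,3,4,6}->{6}; W {2,3,4,6}->{3,4}; Y {1,2,7}->{1,2}; Z {2,3,4,5,6,7}->{2,3}
pass 2: no change
Fixpoint after 2 passes: D(Z) = {2,3}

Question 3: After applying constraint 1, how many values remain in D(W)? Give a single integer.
Answer: 3

Derivation:
Constraint 1 (Z + W = U) on D(Z)={2,3,4,5,6,7} D(W)={2,3,4,6} D(U)={1,2,3,4,6}: Z {2,3,4,5,6,7}->{2,3,4}; W {2,3,4,6}->{2,3,4}; U {1,2,3,4,6}->{4,6}
So after constraint 1: D(W)={2,3,4}, size = 3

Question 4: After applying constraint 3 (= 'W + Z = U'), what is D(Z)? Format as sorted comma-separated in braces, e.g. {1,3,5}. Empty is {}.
Constraint 1 (Z + W = U) on D(Z)={2,3,4,5,6,7} D(W)={2,3,4,6} D(U)={1,2,3,4,6}: Z {2,3,4,5,6,7}->{2,3,4}; W {2,3,4,6}->{2,3,4}; U {1,2,3,4,6}->{4,6}
Constraint 2 (Y + Z = W) on D(Y)={1,2,7} D(Z)={2,3,4} D(W)={2,3,4}: Y {1,2,7}->{1,2}; Z {2,3,4}->{2,3}; W {2,3,4}->{3,4}
Constraint 3 (W + Z = U) on D(W)={3,4} D(Z)={2,3} D(U)={4,6}: U {4,6}->{6}
So after constraint 3: D(Z) = {2,3}

Answer: {2,3}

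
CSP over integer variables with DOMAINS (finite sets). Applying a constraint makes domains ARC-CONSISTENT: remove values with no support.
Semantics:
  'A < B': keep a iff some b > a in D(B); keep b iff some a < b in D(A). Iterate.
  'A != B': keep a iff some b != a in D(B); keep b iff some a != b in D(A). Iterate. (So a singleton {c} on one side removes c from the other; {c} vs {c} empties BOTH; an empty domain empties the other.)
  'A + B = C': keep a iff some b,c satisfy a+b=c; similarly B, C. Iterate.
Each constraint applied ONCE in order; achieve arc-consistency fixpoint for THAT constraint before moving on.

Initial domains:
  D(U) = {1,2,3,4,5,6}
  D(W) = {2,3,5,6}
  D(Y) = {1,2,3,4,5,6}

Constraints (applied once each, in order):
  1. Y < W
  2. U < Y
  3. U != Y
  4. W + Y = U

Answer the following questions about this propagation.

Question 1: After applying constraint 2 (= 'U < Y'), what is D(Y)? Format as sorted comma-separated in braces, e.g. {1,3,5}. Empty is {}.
Constraint 1 (Y < W) on D(Y)={1,2,3,4,5,6} D(W)={2,3,5,6}: Y {1,2,3,4,5,6}->{1,2,3,4,5}
Constraint 2 (U < Y) on D(U)={1,2,3,4,5,6} D(Y)={1,2,3,4,5}: U {1,2,3,4,5,6}->{1,2,3,4}; Y {1,2,3,4,5}->{2,3,4,5}
So after constraint 2: D(Y) = {2,3,4,5}

Answer: {2,3,4,5}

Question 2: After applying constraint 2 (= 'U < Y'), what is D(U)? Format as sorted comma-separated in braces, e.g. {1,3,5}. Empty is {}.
Constraint 1 (Y < W) on D(Y)={1,2,3,4,5,6} D(W)={2,3,5,6}: Y {1,2,3,4,5,6}->{1,2,3,4,5}
Constraint 2 (U < Y) on D(U)={1,2,3,4,5,6} D(Y)={1,2,3,4,5}: U {1,2,3,4,5,6}->{1,2,3,4}; Y {1,2,3,4,5}->{2,3,4,5}
So after constraint 2: D(U) = {1,2,3,4}

Answer: {1,2,3,4}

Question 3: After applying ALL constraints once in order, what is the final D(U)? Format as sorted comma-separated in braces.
Answer: {4}

Derivation:
Constraint 1 (Y < W) on D(Y)={1,2,3,4,5,6} D(W)={2,3,5,6}: Y {1,2,3,4,5,6}->{1,2,3,4,5}
Constraint 2 (U < Y) on D(U)={1,2,3,4,5,6} D(Y)={1,2,3,4,5}: U {1,2,3,4,5,6}->{1,2,3,4}; Y {1,2,3,4,5}->{2,3,4,5}
Constraint 3 (U != Y) on D(U)={1,2,3,4} D(Y)={2,3,4,5}: no change
Constraint 4 (W + Y = U) on D(W)={2,3,5,6} D(Y)={2,3,4,5} D(U)={1,2,3,4}: W {2,3,5,6}->{2}; Y {2,3,4,5}->{2}; U {1,2,3,4}->{4}
So after all 4 constraints: D(U) = {4}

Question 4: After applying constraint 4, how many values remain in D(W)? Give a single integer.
Constraint 1 (Y < W) on D(Y)={1,2,3,4,5,6} D(W)={2,3,5,6}: Y {1,2,3,4,5,6}->{1,2,3,4,5}
Constraint 2 (U < Y) on D(U)={1,2,3,4,5,6} D(Y)={1,2,3,4,5}: U {1,2,3,4,5,6}->{1,2,3,4}; Y {1,2,3,4,5}->{2,3,4,5}
Constraint 3 (U != Y) on D(U)={1,2,3,4} D(Y)={2,3,4,5}: no change
Constraint 4 (W + Y = U) on D(W)={2,3,5,6} D(Y)={2,3,4,5} D(U)={1,2,3,4}: W {2,3,5,6}->{2}; Y {2,3,4,5}->{2}; U {1,2,3,4}->{4}
So after constraint 4: D(W)={2}, size = 1

Answer: 1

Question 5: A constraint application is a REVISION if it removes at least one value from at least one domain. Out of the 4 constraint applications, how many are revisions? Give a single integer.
Answer: 3

Derivation:
Constraint 1 (Y < W) on D(Y)={1,2,3,4,5,6} D(W)={2,3,5,6}: Y {1,2,3,4,5,6}->{1,2,3,4,5} => REVISION
Constraint 2 (U < Y) on D(U)={1,2,3,4,5,6} D(Y)={1,2,3,4,5}: U {1,2,3,4,5,6}->{1,2,3,4}; Y {1,2,3,4,5}->{2,3,4,5} => REVISION
Constraint 3 (U != Y) on D(U)={1,2,3,4} D(Y)={2,3,4,5}: no change => not a revision
Constraint 4 (W + Y = U) on D(W)={2,3,5,6} D(Y)={2,3,4,5} D(U)={1,2,3,4}: W {2,3,5,6}->{2}; Y {2,3,4,5}->{2}; U {1,2,3,4}->{4} => REVISION
Total revisions = 3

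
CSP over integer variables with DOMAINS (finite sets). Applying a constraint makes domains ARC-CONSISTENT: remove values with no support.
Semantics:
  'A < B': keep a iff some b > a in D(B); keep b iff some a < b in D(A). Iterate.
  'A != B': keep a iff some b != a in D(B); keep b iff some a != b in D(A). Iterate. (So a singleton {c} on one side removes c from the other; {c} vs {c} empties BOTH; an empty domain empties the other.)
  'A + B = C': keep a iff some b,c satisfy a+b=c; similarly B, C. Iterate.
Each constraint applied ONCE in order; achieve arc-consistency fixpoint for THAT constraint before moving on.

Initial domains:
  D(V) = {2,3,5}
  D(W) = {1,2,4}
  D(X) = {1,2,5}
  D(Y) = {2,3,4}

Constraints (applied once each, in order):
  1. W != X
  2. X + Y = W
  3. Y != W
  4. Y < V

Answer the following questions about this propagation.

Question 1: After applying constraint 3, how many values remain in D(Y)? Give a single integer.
Constraint 1 (W != X) on D(W)={1,2,4} D(X)={1,2,5}: no change
Constraint 2 (X + Y = W) on D(X)={1,2,5} D(Y)={2,3,4} D(W)={1,2,4}: X {1,2,5}->{1,2}; Y {2,3,4}->{2,3}; W {1,2,4}->{4}
Constraint 3 (Y != W) on D(Y)={2,3} D(W)={4}: no change
So after constraint 3: D(Y)={2,3}, size = 2

Answer: 2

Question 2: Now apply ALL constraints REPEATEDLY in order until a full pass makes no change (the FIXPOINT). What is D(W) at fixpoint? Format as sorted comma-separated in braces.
pass 0 (initial): D(W)={1,2,4}
pass 1: V {2,3,5}->{3,5}; W {1,2,4}->{4}; X {1,2,5}->{1,2}; Y {2,3,4}->{2,3}
pass 2: no change
Fixpoint after 2 passes: D(W) = {4}

Answer: {4}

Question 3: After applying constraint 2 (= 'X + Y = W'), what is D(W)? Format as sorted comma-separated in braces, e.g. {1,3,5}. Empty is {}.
Constraint 1 (W != X) on D(W)={1,2,4} D(X)={1,2,5}: no change
Constraint 2 (X + Y = W) on D(X)={1,2,5} D(Y)={2,3,4} D(W)={1,2,4}: X {1,2,5}->{1,2}; Y {2,3,4}->{2,3}; W {1,2,4}->{4}
So after constraint 2: D(W) = {4}

Answer: {4}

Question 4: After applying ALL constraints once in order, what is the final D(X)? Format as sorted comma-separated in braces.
Constraint 1 (W != X) on D(W)={1,2,4} D(X)={1,2,5}: no change
Constraint 2 (X + Y = W) on D(X)={1,2,5} D(Y)={2,3,4} D(W)={1,2,4}: X {1,2,5}->{1,2}; Y {2,3,4}->{2,3}; W {1,2,4}->{4}
Constraint 3 (Y != W) on D(Y)={2,3} D(W)={4}: no change
Constraint 4 (Y < V) on D(Y)={2,3} D(V)={2,3,5}: V {2,3,5}->{3,5}
So after all 4 constraints: D(X) = {1,2}

Answer: {1,2}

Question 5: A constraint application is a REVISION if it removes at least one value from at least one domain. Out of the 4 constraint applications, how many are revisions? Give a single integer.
Constraint 1 (W != X) on D(W)={1,2,4} D(X)={1,2,5}: no change => not a revision
Constraint 2 (X + Y = W) on D(X)={1,2,5} D(Y)={2,3,4} D(W)={1,2,4}: X {1,2,5}->{1,2}; Y {2,3,4}->{2,3}; W {1,2,4}->{4} => REVISION
Constraint 3 (Y != W) on D(Y)={2,3} D(W)={4}: no change => not a revision
Constraint 4 (Y < V) on D(Y)={2,3} D(V)={2,3,5}: V {2,3,5}->{3,5} => REVISION
Total revisions = 2

Answer: 2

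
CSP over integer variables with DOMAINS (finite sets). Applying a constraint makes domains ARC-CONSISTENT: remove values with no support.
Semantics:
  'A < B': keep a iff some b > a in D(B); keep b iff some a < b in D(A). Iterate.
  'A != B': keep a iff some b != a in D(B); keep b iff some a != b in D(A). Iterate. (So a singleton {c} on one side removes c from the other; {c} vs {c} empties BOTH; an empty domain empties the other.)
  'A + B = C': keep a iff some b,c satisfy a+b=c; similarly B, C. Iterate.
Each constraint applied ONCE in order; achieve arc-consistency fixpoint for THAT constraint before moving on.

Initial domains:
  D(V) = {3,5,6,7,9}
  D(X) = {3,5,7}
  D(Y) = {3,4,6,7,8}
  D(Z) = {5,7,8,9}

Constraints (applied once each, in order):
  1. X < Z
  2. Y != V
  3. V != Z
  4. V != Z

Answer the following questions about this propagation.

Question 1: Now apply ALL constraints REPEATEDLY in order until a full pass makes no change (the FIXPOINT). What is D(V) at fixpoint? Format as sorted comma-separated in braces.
Answer: {3,5,6,7,9}

Derivation:
pass 0 (initial): D(V)={3,5,6,7,9}
pass 1: no change
Fixpoint after 1 passes: D(V) = {3,5,6,7,9}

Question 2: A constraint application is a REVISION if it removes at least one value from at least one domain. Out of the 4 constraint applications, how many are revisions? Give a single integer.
Answer: 0

Derivation:
Constraint 1 (X < Z) on D(X)={3,5,7} D(Z)={5,7,8,9}: no change => not a revision
Constraint 2 (Y != V) on D(Y)={3,4,6,7,8} D(V)={3,5,6,7,9}: no change => not a revision
Constraint 3 (V != Z) on D(V)={3,5,6,7,9} D(Z)={5,7,8,9}: no change => not a revision
Constraint 4 (V != Z) on D(V)={3,5,6,7,9} D(Z)={5,7,8,9}: no change => not a revision
Total revisions = 0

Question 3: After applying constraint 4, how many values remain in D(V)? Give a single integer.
Constraint 1 (X < Z) on D(X)={3,5,7} D(Z)={5,7,8,9}: no change
Constraint 2 (Y != V) on D(Y)={3,4,6,7,8} D(V)={3,5,6,7,9}: no change
Constraint 3 (V != Z) on D(V)={3,5,6,7,9} D(Z)={5,7,8,9}: no change
Constraint 4 (V != Z) on D(V)={3,5,6,7,9} D(Z)={5,7,8,9}: no change
So after constraint 4: D(V)={3,5,6,7,9}, size = 5

Answer: 5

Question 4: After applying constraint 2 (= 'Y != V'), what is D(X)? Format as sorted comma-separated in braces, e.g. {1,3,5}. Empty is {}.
Answer: {3,5,7}

Derivation:
Constraint 1 (X < Z) on D(X)={3,5,7} D(Z)={5,7,8,9}: no change
Constraint 2 (Y != V) on D(Y)={3,4,6,7,8} D(V)={3,5,6,7,9}: no change
So after constraint 2: D(X) = {3,5,7}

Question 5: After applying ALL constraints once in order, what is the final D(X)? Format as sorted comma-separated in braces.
Answer: {3,5,7}

Derivation:
Constraint 1 (X < Z) on D(X)={3,5,7} D(Z)={5,7,8,9}: no change
Constraint 2 (Y != V) on D(Y)={3,4,6,7,8} D(V)={3,5,6,7,9}: no change
Constraint 3 (V != Z) on D(V)={3,5,6,7,9} D(Z)={5,7,8,9}: no change
Constraint 4 (V != Z) on D(V)={3,5,6,7,9} D(Z)={5,7,8,9}: no change
So after all 4 constraints: D(X) = {3,5,7}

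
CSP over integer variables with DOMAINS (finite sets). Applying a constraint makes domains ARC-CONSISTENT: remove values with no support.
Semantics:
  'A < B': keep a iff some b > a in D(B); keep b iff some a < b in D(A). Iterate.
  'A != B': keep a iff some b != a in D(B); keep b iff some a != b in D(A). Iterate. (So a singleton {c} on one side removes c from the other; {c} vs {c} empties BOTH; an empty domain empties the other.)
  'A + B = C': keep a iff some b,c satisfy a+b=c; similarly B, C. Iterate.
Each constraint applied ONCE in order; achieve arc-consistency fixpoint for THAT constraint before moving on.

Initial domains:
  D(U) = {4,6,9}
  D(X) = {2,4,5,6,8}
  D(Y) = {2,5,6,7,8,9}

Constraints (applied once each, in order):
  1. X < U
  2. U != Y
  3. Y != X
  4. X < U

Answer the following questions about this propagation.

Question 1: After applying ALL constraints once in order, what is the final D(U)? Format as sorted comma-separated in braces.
Constraint 1 (X < U) on D(X)={2,4,5,6,8} D(U)={4,6,9}: no change
Constraint 2 (U != Y) on D(U)={4,6,9} D(Y)={2,5,6,7,8,9}: no change
Constraint 3 (Y != X) on D(Y)={2,5,6,7,8,9} D(X)={2,4,5,6,8}: no change
Constraint 4 (X < U) on D(X)={2,4,5,6,8} D(U)={4,6,9}: no change
So after all 4 constraints: D(U) = {4,6,9}

Answer: {4,6,9}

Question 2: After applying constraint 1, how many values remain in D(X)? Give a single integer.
Answer: 5

Derivation:
Constraint 1 (X < U) on D(X)={2,4,5,6,8} D(U)={4,6,9}: no change
So after constraint 1: D(X)={2,4,5,6,8}, size = 5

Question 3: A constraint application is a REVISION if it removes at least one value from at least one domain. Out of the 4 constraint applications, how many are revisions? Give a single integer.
Answer: 0

Derivation:
Constraint 1 (X < U) on D(X)={2,4,5,6,8} D(U)={4,6,9}: no change => not a revision
Constraint 2 (U != Y) on D(U)={4,6,9} D(Y)={2,5,6,7,8,9}: no change => not a revision
Constraint 3 (Y != X) on D(Y)={2,5,6,7,8,9} D(X)={2,4,5,6,8}: no change => not a revision
Constraint 4 (X < U) on D(X)={2,4,5,6,8} D(U)={4,6,9}: no change => not a revision
Total revisions = 0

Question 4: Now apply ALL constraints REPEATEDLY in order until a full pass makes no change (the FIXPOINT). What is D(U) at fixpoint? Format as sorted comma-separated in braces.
Answer: {4,6,9}

Derivation:
pass 0 (initial): D(U)={4,6,9}
pass 1: no change
Fixpoint after 1 passes: D(U) = {4,6,9}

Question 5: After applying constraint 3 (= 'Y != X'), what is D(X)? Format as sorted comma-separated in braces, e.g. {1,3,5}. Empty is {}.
Answer: {2,4,5,6,8}

Derivation:
Constraint 1 (X < U) on D(X)={2,4,5,6,8} D(U)={4,6,9}: no change
Constraint 2 (U != Y) on D(U)={4,6,9} D(Y)={2,5,6,7,8,9}: no change
Constraint 3 (Y != X) on D(Y)={2,5,6,7,8,9} D(X)={2,4,5,6,8}: no change
So after constraint 3: D(X) = {2,4,5,6,8}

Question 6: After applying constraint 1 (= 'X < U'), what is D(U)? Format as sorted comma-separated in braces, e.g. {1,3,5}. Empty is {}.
Answer: {4,6,9}

Derivation:
Constraint 1 (X < U) on D(X)={2,4,5,6,8} D(U)={4,6,9}: no change
So after constraint 1: D(U) = {4,6,9}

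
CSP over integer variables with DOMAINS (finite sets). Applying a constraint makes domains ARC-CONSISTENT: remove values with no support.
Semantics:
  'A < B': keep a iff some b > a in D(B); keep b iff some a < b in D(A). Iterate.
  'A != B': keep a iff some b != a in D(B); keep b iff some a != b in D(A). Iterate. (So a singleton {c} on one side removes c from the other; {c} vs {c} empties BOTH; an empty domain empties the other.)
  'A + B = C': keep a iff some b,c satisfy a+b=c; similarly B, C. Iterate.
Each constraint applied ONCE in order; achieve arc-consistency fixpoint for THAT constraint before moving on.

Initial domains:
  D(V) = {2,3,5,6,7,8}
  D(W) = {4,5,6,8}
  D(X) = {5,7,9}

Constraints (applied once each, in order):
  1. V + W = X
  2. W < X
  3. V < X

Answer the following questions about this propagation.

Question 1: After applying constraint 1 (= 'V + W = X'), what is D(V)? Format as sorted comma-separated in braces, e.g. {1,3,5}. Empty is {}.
Constraint 1 (V + W = X) on D(V)={2,3,5,6,7,8} D(W)={4,5,6,8} D(X)={5,7,9}: V {2,3,5,6,7,8}->{2,3,5}; W {4,5,6,8}->{4,5,6}; X {5,7,9}->{7,9}
So after constraint 1: D(V) = {2,3,5}

Answer: {2,3,5}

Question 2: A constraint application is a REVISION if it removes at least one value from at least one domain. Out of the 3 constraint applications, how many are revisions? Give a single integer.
Constraint 1 (V + W = X) on D(V)={2,3,5,6,7,8} D(W)={4,5,6,8} D(X)={5,7,9}: V {2,3,5,6,7,8}->{2,3,5}; W {4,5,6,8}->{4,5,6}; X {5,7,9}->{7,9} => REVISION
Constraint 2 (W < X) on D(W)={4,5,6} D(X)={7,9}: no change => not a revision
Constraint 3 (V < X) on D(V)={2,3,5} D(X)={7,9}: no change => not a revision
Total revisions = 1

Answer: 1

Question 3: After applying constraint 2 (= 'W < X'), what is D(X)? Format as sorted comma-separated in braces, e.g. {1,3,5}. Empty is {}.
Constraint 1 (V + W = X) on D(V)={2,3,5,6,7,8} D(W)={4,5,6,8} D(X)={5,7,9}: V {2,3,5,6,7,8}->{2,3,5}; W {4,5,6,8}->{4,5,6}; X {5,7,9}->{7,9}
Constraint 2 (W < X) on D(W)={4,5,6} D(X)={7,9}: no change
So after constraint 2: D(X) = {7,9}

Answer: {7,9}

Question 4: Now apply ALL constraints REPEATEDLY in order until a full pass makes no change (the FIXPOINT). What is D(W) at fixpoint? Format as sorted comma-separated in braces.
Answer: {4,5,6}

Derivation:
pass 0 (initial): D(W)={4,5,6,8}
pass 1: V {2,3,5,6,7,8}->{2,3,5}; W {4,5,6,8}->{4,5,6}; X {5,7,9}->{7,9}
pass 2: no change
Fixpoint after 2 passes: D(W) = {4,5,6}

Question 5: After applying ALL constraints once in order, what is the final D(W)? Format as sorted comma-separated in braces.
Answer: {4,5,6}

Derivation:
Constraint 1 (V + W = X) on D(V)={2,3,5,6,7,8} D(W)={4,5,6,8} D(X)={5,7,9}: V {2,3,5,6,7,8}->{2,3,5}; W {4,5,6,8}->{4,5,6}; X {5,7,9}->{7,9}
Constraint 2 (W < X) on D(W)={4,5,6} D(X)={7,9}: no change
Constraint 3 (V < X) on D(V)={2,3,5} D(X)={7,9}: no change
So after all 3 constraints: D(W) = {4,5,6}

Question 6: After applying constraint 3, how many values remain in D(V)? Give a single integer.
Answer: 3

Derivation:
Constraint 1 (V + W = X) on D(V)={2,3,5,6,7,8} D(W)={4,5,6,8} D(X)={5,7,9}: V {2,3,5,6,7,8}->{2,3,5}; W {4,5,6,8}->{4,5,6}; X {5,7,9}->{7,9}
Constraint 2 (W < X) on D(W)={4,5,6} D(X)={7,9}: no change
Constraint 3 (V < X) on D(V)={2,3,5} D(X)={7,9}: no change
So after constraint 3: D(V)={2,3,5}, size = 3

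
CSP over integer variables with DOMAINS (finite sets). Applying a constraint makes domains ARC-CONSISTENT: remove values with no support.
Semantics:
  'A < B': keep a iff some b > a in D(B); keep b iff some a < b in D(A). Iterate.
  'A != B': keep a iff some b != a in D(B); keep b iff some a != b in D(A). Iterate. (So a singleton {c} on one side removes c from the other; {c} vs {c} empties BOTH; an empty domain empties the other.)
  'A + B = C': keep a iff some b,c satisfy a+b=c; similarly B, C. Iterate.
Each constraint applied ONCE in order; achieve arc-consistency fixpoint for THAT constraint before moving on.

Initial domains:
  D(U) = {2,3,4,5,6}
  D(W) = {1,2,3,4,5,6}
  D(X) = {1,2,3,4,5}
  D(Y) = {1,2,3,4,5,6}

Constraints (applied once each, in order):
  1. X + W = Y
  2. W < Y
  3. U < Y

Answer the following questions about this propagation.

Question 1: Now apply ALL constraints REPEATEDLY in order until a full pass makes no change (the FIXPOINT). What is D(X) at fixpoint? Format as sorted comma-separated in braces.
Answer: {1,2,3,4,5}

Derivation:
pass 0 (initial): D(X)={1,2,3,4,5}
pass 1: U {2,3,4,5,6}->{2,3,4,5}; W {1,2,3,4,5,6}->{1,2,3,4,5}; Y {1,2,3,4,5,6}->{3,4,5,6}
pass 2: no change
Fixpoint after 2 passes: D(X) = {1,2,3,4,5}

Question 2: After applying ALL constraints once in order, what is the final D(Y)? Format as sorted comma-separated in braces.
Constraint 1 (X + W = Y) on D(X)={1,2,3,4,5} D(W)={1,2,3,4,5,6} D(Y)={1,2,3,4,5,6}: W {1,2,3,4,5,6}->{1,2,3,4,5}; Y {1,2,3,4,5,6}->{2,3,4,5,6}
Constraint 2 (W < Y) on D(W)={1,2,3,4,5} D(Y)={2,3,4,5,6}: no change
Constraint 3 (U < Y) on D(U)={2,3,4,5,6} D(Y)={2,3,4,5,6}: U {2,3,4,5,6}->{2,3,4,5}; Y {2,3,4,5,6}->{3,4,5,6}
So after all 3 constraints: D(Y) = {3,4,5,6}

Answer: {3,4,5,6}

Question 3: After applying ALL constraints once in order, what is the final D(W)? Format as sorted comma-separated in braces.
Constraint 1 (X + W = Y) on D(X)={1,2,3,4,5} D(W)={1,2,3,4,5,6} D(Y)={1,2,3,4,5,6}: W {1,2,3,4,5,6}->{1,2,3,4,5}; Y {1,2,3,4,5,6}->{2,3,4,5,6}
Constraint 2 (W < Y) on D(W)={1,2,3,4,5} D(Y)={2,3,4,5,6}: no change
Constraint 3 (U < Y) on D(U)={2,3,4,5,6} D(Y)={2,3,4,5,6}: U {2,3,4,5,6}->{2,3,4,5}; Y {2,3,4,5,6}->{3,4,5,6}
So after all 3 constraints: D(W) = {1,2,3,4,5}

Answer: {1,2,3,4,5}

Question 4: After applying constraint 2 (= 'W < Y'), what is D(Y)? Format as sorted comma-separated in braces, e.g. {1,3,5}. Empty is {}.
Constraint 1 (X + W = Y) on D(X)={1,2,3,4,5} D(W)={1,2,3,4,5,6} D(Y)={1,2,3,4,5,6}: W {1,2,3,4,5,6}->{1,2,3,4,5}; Y {1,2,3,4,5,6}->{2,3,4,5,6}
Constraint 2 (W < Y) on D(W)={1,2,3,4,5} D(Y)={2,3,4,5,6}: no change
So after constraint 2: D(Y) = {2,3,4,5,6}

Answer: {2,3,4,5,6}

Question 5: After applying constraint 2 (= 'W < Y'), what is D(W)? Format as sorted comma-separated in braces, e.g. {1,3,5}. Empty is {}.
Constraint 1 (X + W = Y) on D(X)={1,2,3,4,5} D(W)={1,2,3,4,5,6} D(Y)={1,2,3,4,5,6}: W {1,2,3,4,5,6}->{1,2,3,4,5}; Y {1,2,3,4,5,6}->{2,3,4,5,6}
Constraint 2 (W < Y) on D(W)={1,2,3,4,5} D(Y)={2,3,4,5,6}: no change
So after constraint 2: D(W) = {1,2,3,4,5}

Answer: {1,2,3,4,5}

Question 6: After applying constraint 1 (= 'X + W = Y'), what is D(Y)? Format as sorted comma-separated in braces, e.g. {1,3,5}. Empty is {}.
Constraint 1 (X + W = Y) on D(X)={1,2,3,4,5} D(W)={1,2,3,4,5,6} D(Y)={1,2,3,4,5,6}: W {1,2,3,4,5,6}->{1,2,3,4,5}; Y {1,2,3,4,5,6}->{2,3,4,5,6}
So after constraint 1: D(Y) = {2,3,4,5,6}

Answer: {2,3,4,5,6}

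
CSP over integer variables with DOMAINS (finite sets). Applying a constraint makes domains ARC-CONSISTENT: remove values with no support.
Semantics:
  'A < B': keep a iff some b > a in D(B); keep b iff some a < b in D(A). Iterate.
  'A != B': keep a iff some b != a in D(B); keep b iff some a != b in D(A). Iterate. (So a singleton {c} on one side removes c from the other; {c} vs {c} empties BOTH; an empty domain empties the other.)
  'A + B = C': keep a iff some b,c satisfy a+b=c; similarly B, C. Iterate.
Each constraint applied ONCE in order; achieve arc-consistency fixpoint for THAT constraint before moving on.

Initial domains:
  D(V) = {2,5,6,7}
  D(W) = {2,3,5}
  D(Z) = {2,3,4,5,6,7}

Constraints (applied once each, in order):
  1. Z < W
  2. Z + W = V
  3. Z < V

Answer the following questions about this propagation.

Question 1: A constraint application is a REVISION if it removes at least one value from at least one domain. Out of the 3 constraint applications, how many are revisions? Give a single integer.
Constraint 1 (Z < W) on D(Z)={2,3,4,5,6,7} D(W)={2,3,5}: Z {2,3,4,5,6,7}->{2,3,4}; W {2,3,5}->{3,5} => REVISION
Constraint 2 (Z + W = V) on D(Z)={2,3,4} D(W)={3,5} D(V)={2,5,6,7}: V {2,5,6,7}->{5,6,7} => REVISION
Constraint 3 (Z < V) on D(Z)={2,3,4} D(V)={5,6,7}: no change => not a revision
Total revisions = 2

Answer: 2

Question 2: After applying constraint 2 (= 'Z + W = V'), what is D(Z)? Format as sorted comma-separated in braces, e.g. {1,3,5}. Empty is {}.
Constraint 1 (Z < W) on D(Z)={2,3,4,5,6,7} D(W)={2,3,5}: Z {2,3,4,5,6,7}->{2,3,4}; W {2,3,5}->{3,5}
Constraint 2 (Z + W = V) on D(Z)={2,3,4} D(W)={3,5} D(V)={2,5,6,7}: V {2,5,6,7}->{5,6,7}
So after constraint 2: D(Z) = {2,3,4}

Answer: {2,3,4}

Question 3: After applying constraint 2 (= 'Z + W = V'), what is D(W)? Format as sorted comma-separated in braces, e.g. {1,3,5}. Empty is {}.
Answer: {3,5}

Derivation:
Constraint 1 (Z < W) on D(Z)={2,3,4,5,6,7} D(W)={2,3,5}: Z {2,3,4,5,6,7}->{2,3,4}; W {2,3,5}->{3,5}
Constraint 2 (Z + W = V) on D(Z)={2,3,4} D(W)={3,5} D(V)={2,5,6,7}: V {2,5,6,7}->{5,6,7}
So after constraint 2: D(W) = {3,5}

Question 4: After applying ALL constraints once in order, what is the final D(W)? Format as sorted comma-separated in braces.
Answer: {3,5}

Derivation:
Constraint 1 (Z < W) on D(Z)={2,3,4,5,6,7} D(W)={2,3,5}: Z {2,3,4,5,6,7}->{2,3,4}; W {2,3,5}->{3,5}
Constraint 2 (Z + W = V) on D(Z)={2,3,4} D(W)={3,5} D(V)={2,5,6,7}: V {2,5,6,7}->{5,6,7}
Constraint 3 (Z < V) on D(Z)={2,3,4} D(V)={5,6,7}: no change
So after all 3 constraints: D(W) = {3,5}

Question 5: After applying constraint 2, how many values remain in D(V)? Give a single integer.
Constraint 1 (Z < W) on D(Z)={2,3,4,5,6,7} D(W)={2,3,5}: Z {2,3,4,5,6,7}->{2,3,4}; W {2,3,5}->{3,5}
Constraint 2 (Z + W = V) on D(Z)={2,3,4} D(W)={3,5} D(V)={2,5,6,7}: V {2,5,6,7}->{5,6,7}
So after constraint 2: D(V)={5,6,7}, size = 3

Answer: 3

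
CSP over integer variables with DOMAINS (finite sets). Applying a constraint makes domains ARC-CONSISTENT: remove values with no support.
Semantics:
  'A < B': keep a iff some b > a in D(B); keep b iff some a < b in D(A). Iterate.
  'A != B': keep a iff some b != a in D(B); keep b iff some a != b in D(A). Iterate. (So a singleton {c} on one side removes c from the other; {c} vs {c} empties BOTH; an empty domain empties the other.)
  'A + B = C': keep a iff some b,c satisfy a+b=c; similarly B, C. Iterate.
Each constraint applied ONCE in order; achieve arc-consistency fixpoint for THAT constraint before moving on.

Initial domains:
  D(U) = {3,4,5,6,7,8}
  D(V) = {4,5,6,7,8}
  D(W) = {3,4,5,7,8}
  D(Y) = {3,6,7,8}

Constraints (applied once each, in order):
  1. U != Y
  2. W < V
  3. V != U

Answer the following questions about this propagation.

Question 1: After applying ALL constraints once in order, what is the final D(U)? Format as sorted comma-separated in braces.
Constraint 1 (U != Y) on D(U)={3,4,5,6,7,8} D(Y)={3,6,7,8}: no change
Constraint 2 (W < V) on D(W)={3,4,5,7,8} D(V)={4,5,6,7,8}: W {3,4,5,7,8}->{3,4,5,7}
Constraint 3 (V != U) on D(V)={4,5,6,7,8} D(U)={3,4,5,6,7,8}: no change
So after all 3 constraints: D(U) = {3,4,5,6,7,8}

Answer: {3,4,5,6,7,8}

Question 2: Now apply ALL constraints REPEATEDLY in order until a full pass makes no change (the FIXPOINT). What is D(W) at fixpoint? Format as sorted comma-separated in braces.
pass 0 (initial): D(W)={3,4,5,7,8}
pass 1: W {3,4,5,7,8}->{3,4,5,7}
pass 2: no change
Fixpoint after 2 passes: D(W) = {3,4,5,7}

Answer: {3,4,5,7}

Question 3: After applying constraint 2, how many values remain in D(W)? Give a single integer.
Constraint 1 (U != Y) on D(U)={3,4,5,6,7,8} D(Y)={3,6,7,8}: no change
Constraint 2 (W < V) on D(W)={3,4,5,7,8} D(V)={4,5,6,7,8}: W {3,4,5,7,8}->{3,4,5,7}
So after constraint 2: D(W)={3,4,5,7}, size = 4

Answer: 4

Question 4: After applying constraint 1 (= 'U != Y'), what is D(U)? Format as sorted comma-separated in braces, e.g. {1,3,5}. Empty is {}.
Answer: {3,4,5,6,7,8}

Derivation:
Constraint 1 (U != Y) on D(U)={3,4,5,6,7,8} D(Y)={3,6,7,8}: no change
So after constraint 1: D(U) = {3,4,5,6,7,8}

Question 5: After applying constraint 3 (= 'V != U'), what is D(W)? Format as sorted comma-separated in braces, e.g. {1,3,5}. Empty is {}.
Constraint 1 (U != Y) on D(U)={3,4,5,6,7,8} D(Y)={3,6,7,8}: no change
Constraint 2 (W < V) on D(W)={3,4,5,7,8} D(V)={4,5,6,7,8}: W {3,4,5,7,8}->{3,4,5,7}
Constraint 3 (V != U) on D(V)={4,5,6,7,8} D(U)={3,4,5,6,7,8}: no change
So after constraint 3: D(W) = {3,4,5,7}

Answer: {3,4,5,7}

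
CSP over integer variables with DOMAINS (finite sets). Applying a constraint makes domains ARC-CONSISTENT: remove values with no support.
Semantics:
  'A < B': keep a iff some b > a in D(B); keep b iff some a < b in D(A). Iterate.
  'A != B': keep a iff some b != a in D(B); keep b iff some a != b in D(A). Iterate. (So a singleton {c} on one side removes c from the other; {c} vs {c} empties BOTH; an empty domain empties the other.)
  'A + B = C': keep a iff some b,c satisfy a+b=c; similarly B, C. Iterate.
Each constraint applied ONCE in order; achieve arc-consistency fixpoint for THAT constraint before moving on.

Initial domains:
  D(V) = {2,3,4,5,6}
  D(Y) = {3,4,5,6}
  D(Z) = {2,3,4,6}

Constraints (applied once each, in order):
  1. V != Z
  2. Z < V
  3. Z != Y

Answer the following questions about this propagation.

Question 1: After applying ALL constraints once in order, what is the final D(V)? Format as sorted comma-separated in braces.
Constraint 1 (V != Z) on D(V)={2,3,4,5,6} D(Z)={2,3,4,6}: no change
Constraint 2 (Z < V) on D(Z)={2,3,4,6} D(V)={2,3,4,5,6}: Z {2,3,4,6}->{2,3,4}; V {2,3,4,5,6}->{3,4,5,6}
Constraint 3 (Z != Y) on D(Z)={2,3,4} D(Y)={3,4,5,6}: no change
So after all 3 constraints: D(V) = {3,4,5,6}

Answer: {3,4,5,6}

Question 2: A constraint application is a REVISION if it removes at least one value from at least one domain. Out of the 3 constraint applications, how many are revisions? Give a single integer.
Answer: 1

Derivation:
Constraint 1 (V != Z) on D(V)={2,3,4,5,6} D(Z)={2,3,4,6}: no change => not a revision
Constraint 2 (Z < V) on D(Z)={2,3,4,6} D(V)={2,3,4,5,6}: Z {2,3,4,6}->{2,3,4}; V {2,3,4,5,6}->{3,4,5,6} => REVISION
Constraint 3 (Z != Y) on D(Z)={2,3,4} D(Y)={3,4,5,6}: no change => not a revision
Total revisions = 1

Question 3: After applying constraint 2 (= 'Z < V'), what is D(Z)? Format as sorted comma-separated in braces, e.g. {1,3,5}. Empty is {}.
Constraint 1 (V != Z) on D(V)={2,3,4,5,6} D(Z)={2,3,4,6}: no change
Constraint 2 (Z < V) on D(Z)={2,3,4,6} D(V)={2,3,4,5,6}: Z {2,3,4,6}->{2,3,4}; V {2,3,4,5,6}->{3,4,5,6}
So after constraint 2: D(Z) = {2,3,4}

Answer: {2,3,4}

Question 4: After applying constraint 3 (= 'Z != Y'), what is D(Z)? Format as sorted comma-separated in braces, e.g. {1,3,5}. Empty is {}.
Answer: {2,3,4}

Derivation:
Constraint 1 (V != Z) on D(V)={2,3,4,5,6} D(Z)={2,3,4,6}: no change
Constraint 2 (Z < V) on D(Z)={2,3,4,6} D(V)={2,3,4,5,6}: Z {2,3,4,6}->{2,3,4}; V {2,3,4,5,6}->{3,4,5,6}
Constraint 3 (Z != Y) on D(Z)={2,3,4} D(Y)={3,4,5,6}: no change
So after constraint 3: D(Z) = {2,3,4}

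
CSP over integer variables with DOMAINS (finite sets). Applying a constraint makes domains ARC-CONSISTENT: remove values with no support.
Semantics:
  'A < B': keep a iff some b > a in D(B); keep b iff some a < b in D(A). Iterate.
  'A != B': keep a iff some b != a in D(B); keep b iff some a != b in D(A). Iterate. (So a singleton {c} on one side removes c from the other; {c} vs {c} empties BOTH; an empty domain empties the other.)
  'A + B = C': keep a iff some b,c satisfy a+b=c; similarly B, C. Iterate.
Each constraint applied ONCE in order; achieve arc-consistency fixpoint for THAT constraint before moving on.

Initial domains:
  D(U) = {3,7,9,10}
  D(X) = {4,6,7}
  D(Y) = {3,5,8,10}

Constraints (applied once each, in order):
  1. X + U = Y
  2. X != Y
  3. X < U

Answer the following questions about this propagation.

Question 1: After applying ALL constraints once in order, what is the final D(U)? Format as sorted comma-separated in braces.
Answer: {}

Derivation:
Constraint 1 (X + U = Y) on D(X)={4,6,7} D(U)={3,7,9,10} D(Y)={3,5,8,10}: X {4,6,7}->{7}; U {3,7,9,10}->{3}; Y {3,5,8,10}->{10}
Constraint 2 (X != Y) on D(X)={7} D(Y)={10}: no change
Constraint 3 (X < U) on D(X)={7} D(U)={3}: X {7}->{}; U {3}->{}
So after all 3 constraints: D(U) = {}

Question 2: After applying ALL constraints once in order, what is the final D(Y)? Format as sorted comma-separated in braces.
Constraint 1 (X + U = Y) on D(X)={4,6,7} D(U)={3,7,9,10} D(Y)={3,5,8,10}: X {4,6,7}->{7}; U {3,7,9,10}->{3}; Y {3,5,8,10}->{10}
Constraint 2 (X != Y) on D(X)={7} D(Y)={10}: no change
Constraint 3 (X < U) on D(X)={7} D(U)={3}: X {7}->{}; U {3}->{}
So after all 3 constraints: D(Y) = {10}

Answer: {10}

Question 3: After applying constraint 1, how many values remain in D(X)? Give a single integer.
Constraint 1 (X + U = Y) on D(X)={4,6,7} D(U)={3,7,9,10} D(Y)={3,5,8,10}: X {4,6,7}->{7}; U {3,7,9,10}->{3}; Y {3,5,8,10}->{10}
So after constraint 1: D(X)={7}, size = 1

Answer: 1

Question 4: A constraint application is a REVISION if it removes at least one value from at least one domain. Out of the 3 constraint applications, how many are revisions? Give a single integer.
Answer: 2

Derivation:
Constraint 1 (X + U = Y) on D(X)={4,6,7} D(U)={3,7,9,10} D(Y)={3,5,8,10}: X {4,6,7}->{7}; U {3,7,9,10}->{3}; Y {3,5,8,10}->{10} => REVISION
Constraint 2 (X != Y) on D(X)={7} D(Y)={10}: no change => not a revision
Constraint 3 (X < U) on D(X)={7} D(U)={3}: X {7}->{}; U {3}->{} => REVISION
Total revisions = 2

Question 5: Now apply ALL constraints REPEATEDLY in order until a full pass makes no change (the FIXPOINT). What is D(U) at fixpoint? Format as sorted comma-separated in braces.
Answer: {}

Derivation:
pass 0 (initial): D(U)={3,7,9,10}
pass 1: U {3,7,9,10}->{}; X {4,6,7}->{}; Y {3,5,8,10}->{10}
pass 2: Y {10}->{}
pass 3: no change
Fixpoint after 3 passes: D(U) = {}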